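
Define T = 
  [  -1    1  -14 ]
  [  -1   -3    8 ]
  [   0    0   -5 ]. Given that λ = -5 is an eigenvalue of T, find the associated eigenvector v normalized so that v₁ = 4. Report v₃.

T + 5I = [[4, 1, -14], [-1, 2, 8], [0, 0, 0]].
Solving (T + 5I)v = 0 gives the eigenspace spanned by (4, -2, 1).
With v₁ = 4, v = (4, -2, 1), so v₃ = 1.

1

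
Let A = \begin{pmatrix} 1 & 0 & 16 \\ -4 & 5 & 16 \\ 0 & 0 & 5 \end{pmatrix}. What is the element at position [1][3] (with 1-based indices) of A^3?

Characteristic polynomial: μ^3 - 11μ^2 + 35μ - 25 = (μ - 5)^2(μ - 1), so the eigenvalues are 1, 5, 5.
μ=1: eigenvector (1, 1, 0).
μ=5: eigenvector (0, 1, 0).
μ=5: eigenvector (4, 4, 1).
P = [[1, 0, 4], [1, 1, 4], [0, 0, 1]], D = diag(1, 5, 5), P⁻¹ = [[1, 0, -4], [-1, 1, 0], [0, 0, 1]].
A³ = P·diag(1, 125, 125)·P⁻¹ = [[1, 0, 496], [-124, 125, 496], [0, 0, 125]].
The requested entry is 496.

496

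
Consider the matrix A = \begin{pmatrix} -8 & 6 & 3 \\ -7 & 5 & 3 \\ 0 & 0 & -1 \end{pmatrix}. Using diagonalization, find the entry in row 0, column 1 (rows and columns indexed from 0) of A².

-18

Characteristic polynomial: λ^3 + 4λ^2 + 5λ + 2 = (λ + 1)^2(λ + 2), so the eigenvalues are -2, -1, -1.
λ=-2: eigenvector (1, 1, 0).
λ=-1: eigenvector (0, 1, -2).
λ=-1: eigenvector (3, 3, 1).
P = [[1, 0, 3], [1, 1, 3], [0, -2, 1]], D = diag(-2, -1, -1), P⁻¹ = [[7, -6, -3], [-1, 1, 0], [-2, 2, 1]].
A² = P·diag(4, 1, 1)·P⁻¹ = [[22, -18, -9], [21, -17, -9], [0, 0, 1]].
The requested entry is -18.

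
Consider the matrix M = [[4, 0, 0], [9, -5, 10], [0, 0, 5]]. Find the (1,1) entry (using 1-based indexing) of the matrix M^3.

Characteristic polynomial: s^3 - 4s^2 - 25s + 100 = (s - 5)(s - 4)(s + 5), so the eigenvalues are -5, 4, 5.
s=4: eigenvector (-1, -1, 0).
s=-5: eigenvector (0, 1, 0).
s=5: eigenvector (0, 1, 1).
P = [[-1, 0, 0], [-1, 1, 1], [0, 0, 1]], D = diag(4, -5, 5), P⁻¹ = [[-1, 0, 0], [-1, 1, -1], [0, 0, 1]].
M³ = P·diag(64, -125, 125)·P⁻¹ = [[64, 0, 0], [189, -125, 250], [0, 0, 125]].
The requested entry is 64.

64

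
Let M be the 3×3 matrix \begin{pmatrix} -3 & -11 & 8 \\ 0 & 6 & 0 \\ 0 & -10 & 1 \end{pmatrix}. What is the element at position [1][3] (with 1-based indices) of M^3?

Characteristic polynomial: λ^3 - 4λ^2 - 15λ + 18 = (λ - 6)(λ - 1)(λ + 3), so the eigenvalues are -3, 1, 6.
λ=-3: eigenvector (1, 0, 0).
λ=1: eigenvector (2, 0, 1).
λ=6: eigenvector (-3, 1, -2).
P = [[1, 2, -3], [0, 0, 1], [0, 1, -2]], D = diag(-3, 1, 6), P⁻¹ = [[1, -1, -2], [0, 2, 1], [0, 1, 0]].
M³ = P·diag(-27, 1, 216)·P⁻¹ = [[-27, -617, 56], [0, 216, 0], [0, -430, 1]].
The requested entry is 56.

56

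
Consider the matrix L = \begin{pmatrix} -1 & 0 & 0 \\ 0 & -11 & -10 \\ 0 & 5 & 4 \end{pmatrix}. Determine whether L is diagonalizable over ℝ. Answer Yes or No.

Yes

Characteristic polynomial: p(s) = s^3 + 8s^2 + 13s + 6 = (s + 1)^2(s + 6).
s = -1 has algebraic multiplicity 2; rank(L + 1I) = 1, so geometric multiplicity = 2.
Every eigenvalue has geometric = algebraic multiplicity, so L is diagonalizable.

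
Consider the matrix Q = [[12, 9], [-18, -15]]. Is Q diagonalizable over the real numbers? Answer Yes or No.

Yes

Characteristic polynomial: p(μ) = μ^2 + 3μ - 18 = (μ - 3)(μ + 6).
All 2 eigenvalues are distinct, so Q is diagonalizable.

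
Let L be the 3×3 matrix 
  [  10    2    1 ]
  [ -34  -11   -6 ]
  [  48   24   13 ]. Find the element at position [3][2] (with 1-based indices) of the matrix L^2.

Characteristic polynomial: s^3 - 12s^2 + 41s - 30 = (s - 6)(s - 5)(s - 1), so the eigenvalues are 1, 5, 6.
s=6: eigenvector (1, -2, 0).
s=5: eigenvector (-1, 1, 3).
s=1: eigenvector (0, 1, -2).
P = [[1, -1, 0], [-2, 1, 1], [0, 3, -2]], D = diag(6, 5, 1), P⁻¹ = [[5, 2, 1], [4, 2, 1], [6, 3, 1]].
L² = P·diag(36, 25, 1)·P⁻¹ = [[80, 22, 11], [-254, -91, -46], [288, 144, 73]].
The requested entry is 144.

144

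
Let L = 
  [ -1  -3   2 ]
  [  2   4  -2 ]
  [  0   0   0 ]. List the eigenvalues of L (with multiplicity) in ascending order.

0, 1, 2

Characteristic polynomial: p(λ) = λ^3 - 3λ^2 + 2λ = λ(λ - 2)(λ - 1).
Roots (with multiplicity): 0, 1, 2.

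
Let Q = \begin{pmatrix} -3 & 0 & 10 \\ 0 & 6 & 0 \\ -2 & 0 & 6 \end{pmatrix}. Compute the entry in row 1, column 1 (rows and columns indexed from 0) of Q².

Characteristic polynomial: μ^3 - 9μ^2 + 20μ - 12 = (μ - 6)(μ - 2)(μ - 1), so the eigenvalues are 1, 2, 6.
μ=6: eigenvector (0, 1, 0).
μ=1: eigenvector (5, 0, 2).
μ=2: eigenvector (2, 0, 1).
P = [[0, 5, 2], [1, 0, 0], [0, 2, 1]], D = diag(6, 1, 2), P⁻¹ = [[0, 1, 0], [1, 0, -2], [-2, 0, 5]].
Q² = P·diag(36, 1, 4)·P⁻¹ = [[-11, 0, 30], [0, 36, 0], [-6, 0, 16]].
The requested entry is 36.

36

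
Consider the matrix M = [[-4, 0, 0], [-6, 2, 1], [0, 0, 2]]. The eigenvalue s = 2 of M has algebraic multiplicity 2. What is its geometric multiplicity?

1

M − 2I = [[-6, 0, 0], [-6, 0, 1], [0, 0, 0]].
This matrix has rank 2, so its null space has dimension 3 − 2 = 1.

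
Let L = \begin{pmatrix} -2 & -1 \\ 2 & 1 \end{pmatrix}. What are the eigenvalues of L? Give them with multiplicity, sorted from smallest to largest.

Characteristic polynomial: p(μ) = μ^2 + μ = μ(μ + 1).
Roots (with multiplicity): -1, 0.

-1, 0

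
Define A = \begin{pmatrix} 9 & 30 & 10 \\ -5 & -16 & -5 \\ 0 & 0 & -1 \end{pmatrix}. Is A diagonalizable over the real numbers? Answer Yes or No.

Characteristic polynomial: p(t) = t^3 + 8t^2 + 13t + 6 = (t + 1)^2(t + 6).
t = -1 has algebraic multiplicity 2; rank(A + 1I) = 1, so geometric multiplicity = 2.
Every eigenvalue has geometric = algebraic multiplicity, so A is diagonalizable.

Yes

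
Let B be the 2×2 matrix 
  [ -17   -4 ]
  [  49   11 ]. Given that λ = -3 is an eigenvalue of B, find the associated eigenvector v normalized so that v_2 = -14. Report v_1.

4

B + 3I = [[-14, -4], [49, 14]].
Solving (B + 3I)v = 0 gives the eigenspace spanned by (4, -14).
With v_2 = -14, v = (4, -14), so v_1 = 4.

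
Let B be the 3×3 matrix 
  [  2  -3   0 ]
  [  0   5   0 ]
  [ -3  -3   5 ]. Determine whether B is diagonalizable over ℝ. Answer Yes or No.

Yes

Characteristic polynomial: p(r) = r^3 - 12r^2 + 45r - 50 = (r - 5)^2(r - 2).
r = 5 has algebraic multiplicity 2; rank(B − 5I) = 1, so geometric multiplicity = 2.
Every eigenvalue has geometric = algebraic multiplicity, so B is diagonalizable.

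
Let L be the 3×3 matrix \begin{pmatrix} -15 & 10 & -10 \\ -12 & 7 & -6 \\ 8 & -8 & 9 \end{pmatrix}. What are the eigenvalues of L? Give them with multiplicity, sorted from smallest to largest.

-5, 1, 5

Characteristic polynomial: p(r) = r^3 - r^2 - 25r + 25 = (r - 5)(r - 1)(r + 5).
Roots (with multiplicity): -5, 1, 5.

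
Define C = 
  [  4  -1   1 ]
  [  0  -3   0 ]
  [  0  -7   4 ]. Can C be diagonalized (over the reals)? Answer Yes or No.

Characteristic polynomial: p(μ) = μ^3 - 5μ^2 - 8μ + 48 = (μ - 4)^2(μ + 3).
μ = 4 has algebraic multiplicity 2; rank(C − 4I) = 2, so geometric multiplicity = 1.
Geometric multiplicity < algebraic multiplicity, so C is not diagonalizable.

No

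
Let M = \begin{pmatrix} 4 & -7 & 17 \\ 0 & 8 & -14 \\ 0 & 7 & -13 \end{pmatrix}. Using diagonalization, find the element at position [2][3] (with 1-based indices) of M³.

Characteristic polynomial: r^3 + r^2 - 26r + 24 = (r - 4)(r - 1)(r + 6), so the eigenvalues are -6, 1, 4.
r=4: eigenvector (1, 0, 0).
r=1: eigenvector (-1, 2, 1).
r=-6: eigenvector (-1, 1, 1).
P = [[1, -1, -1], [0, 2, 1], [0, 1, 1]], D = diag(4, 1, -6), P⁻¹ = [[1, 0, 1], [0, 1, -1], [0, -1, 2]].
M³ = P·diag(64, 1, -216)·P⁻¹ = [[64, -217, 497], [0, 218, -434], [0, 217, -433]].
The requested entry is -434.

-434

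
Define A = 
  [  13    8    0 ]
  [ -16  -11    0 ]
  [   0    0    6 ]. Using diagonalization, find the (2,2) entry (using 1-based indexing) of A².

Characteristic polynomial: λ^3 - 8λ^2 - 3λ + 90 = (λ - 6)(λ - 5)(λ + 3), so the eigenvalues are -3, 5, 6.
λ=-3: eigenvector (-1, 2, 0).
λ=5: eigenvector (-1, 1, 0).
λ=6: eigenvector (0, 0, 1).
P = [[-1, -1, 0], [2, 1, 0], [0, 0, 1]], D = diag(-3, 5, 6), P⁻¹ = [[1, 1, 0], [-2, -1, 0], [0, 0, 1]].
A² = P·diag(9, 25, 36)·P⁻¹ = [[41, 16, 0], [-32, -7, 0], [0, 0, 36]].
The requested entry is -7.

-7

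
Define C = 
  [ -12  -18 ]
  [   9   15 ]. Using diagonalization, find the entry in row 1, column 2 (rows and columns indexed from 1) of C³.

-486

Characteristic polynomial: t^2 - 3t - 18 = (t - 6)(t + 3), so the eigenvalues are -3, 6.
t=-3: eigenvector (-2, 1).
t=6: eigenvector (-1, 1).
P = [[-2, -1], [1, 1]], D = diag(-3, 6), P⁻¹ = [[-1, -1], [1, 2]].
C³ = P·diag(-27, 216)·P⁻¹ = [[-270, -486], [243, 459]].
The requested entry is -486.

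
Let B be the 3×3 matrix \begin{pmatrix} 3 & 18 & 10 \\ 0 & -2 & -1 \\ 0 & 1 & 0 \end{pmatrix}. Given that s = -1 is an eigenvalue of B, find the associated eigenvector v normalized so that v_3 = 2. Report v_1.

B + 1I = [[4, 18, 10], [0, -1, -1], [0, 1, 1]].
Solving (B + 1I)v = 0 gives the eigenspace spanned by (4, -2, 2).
With v_3 = 2, v = (4, -2, 2), so v_1 = 4.

4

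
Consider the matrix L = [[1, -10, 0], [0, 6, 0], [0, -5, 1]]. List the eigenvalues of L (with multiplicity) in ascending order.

1, 1, 6

Characteristic polynomial: p(λ) = λ^3 - 8λ^2 + 13λ - 6 = (λ - 6)(λ - 1)^2.
Roots (with multiplicity): 1, 1, 6.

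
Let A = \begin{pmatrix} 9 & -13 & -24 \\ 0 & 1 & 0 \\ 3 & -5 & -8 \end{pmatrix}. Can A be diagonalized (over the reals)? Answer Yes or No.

Characteristic polynomial: p(λ) = λ^3 - 2λ^2 + λ = λ(λ - 1)^2.
λ = 1 has algebraic multiplicity 2; rank(A − 1I) = 2, so geometric multiplicity = 1.
Geometric multiplicity < algebraic multiplicity, so A is not diagonalizable.

No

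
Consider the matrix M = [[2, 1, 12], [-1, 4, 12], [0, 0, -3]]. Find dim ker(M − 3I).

1

M − 3I = [[-1, 1, 12], [-1, 1, 12], [0, 0, -6]].
This matrix has rank 2, so its null space has dimension 3 − 2 = 1.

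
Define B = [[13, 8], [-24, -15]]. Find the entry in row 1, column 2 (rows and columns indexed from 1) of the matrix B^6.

-1456

Characteristic polynomial: r^2 + 2r - 3 = (r - 1)(r + 3), so the eigenvalues are -3, 1.
r=-3: eigenvector (1, -2).
r=1: eigenvector (2, -3).
P = [[1, 2], [-2, -3]], D = diag(-3, 1), P⁻¹ = [[-3, -2], [2, 1]].
B⁶ = P·diag(729, 1)·P⁻¹ = [[-2183, -1456], [4368, 2913]].
The requested entry is -1456.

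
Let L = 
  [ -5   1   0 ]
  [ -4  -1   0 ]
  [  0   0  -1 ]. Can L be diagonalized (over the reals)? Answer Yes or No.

Characteristic polynomial: p(s) = s^3 + 7s^2 + 15s + 9 = (s + 1)(s + 3)^2.
s = -3 has algebraic multiplicity 2; rank(L + 3I) = 2, so geometric multiplicity = 1.
Geometric multiplicity < algebraic multiplicity, so L is not diagonalizable.

No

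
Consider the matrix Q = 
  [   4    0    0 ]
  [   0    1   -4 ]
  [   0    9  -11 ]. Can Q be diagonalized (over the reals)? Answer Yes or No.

No

Characteristic polynomial: p(t) = t^3 + 6t^2 - 15t - 100 = (t - 4)(t + 5)^2.
t = -5 has algebraic multiplicity 2; rank(Q + 5I) = 2, so geometric multiplicity = 1.
Geometric multiplicity < algebraic multiplicity, so Q is not diagonalizable.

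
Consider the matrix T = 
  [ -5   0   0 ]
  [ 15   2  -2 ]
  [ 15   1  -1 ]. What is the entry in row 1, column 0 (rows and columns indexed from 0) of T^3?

Characteristic polynomial: μ^3 + 4μ^2 - 5μ = μ(μ - 1)(μ + 5), so the eigenvalues are -5, 0, 1.
μ=1: eigenvector (0, -2, -1).
μ=0: eigenvector (0, 1, 1).
μ=-5: eigenvector (1, -3, -3).
P = [[0, 0, 1], [-2, 1, -3], [-1, 1, -3]], D = diag(1, 0, -5), P⁻¹ = [[0, -1, 1], [3, -1, 2], [1, 0, 0]].
T³ = P·diag(1, 0, -125)·P⁻¹ = [[-125, 0, 0], [375, 2, -2], [375, 1, -1]].
The requested entry is 375.

375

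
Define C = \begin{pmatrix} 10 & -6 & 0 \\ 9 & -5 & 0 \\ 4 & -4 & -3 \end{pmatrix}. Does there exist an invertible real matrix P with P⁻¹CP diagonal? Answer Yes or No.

Characteristic polynomial: p(t) = t^3 - 2t^2 - 11t + 12 = (t - 4)(t - 1)(t + 3).
All 3 eigenvalues are distinct, so C is diagonalizable.

Yes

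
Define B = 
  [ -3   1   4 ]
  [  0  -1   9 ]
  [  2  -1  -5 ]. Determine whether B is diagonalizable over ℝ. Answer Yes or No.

No

Characteristic polynomial: p(μ) = μ^3 + 9μ^2 + 24μ + 16 = (μ + 1)(μ + 4)^2.
μ = -4 has algebraic multiplicity 2; rank(B + 4I) = 2, so geometric multiplicity = 1.
Geometric multiplicity < algebraic multiplicity, so B is not diagonalizable.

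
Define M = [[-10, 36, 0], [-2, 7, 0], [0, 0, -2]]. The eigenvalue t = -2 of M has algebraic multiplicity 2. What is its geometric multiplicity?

M + 2I = [[-8, 36, 0], [-2, 9, 0], [0, 0, 0]].
This matrix has rank 1, so its null space has dimension 3 − 1 = 2.

2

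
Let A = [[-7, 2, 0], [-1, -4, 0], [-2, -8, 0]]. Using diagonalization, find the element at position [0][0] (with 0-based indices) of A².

Characteristic polynomial: r^3 + 11r^2 + 30r = r(r + 5)(r + 6), so the eigenvalues are -6, -5, 0.
r=-5: eigenvector (1, 1, 2).
r=-6: eigenvector (2, 1, 2).
r=0: eigenvector (0, 0, 1).
P = [[1, 2, 0], [1, 1, 0], [2, 2, 1]], D = diag(-5, -6, 0), P⁻¹ = [[-1, 2, 0], [1, -1, 0], [0, -2, 1]].
A² = P·diag(25, 36, 0)·P⁻¹ = [[47, -22, 0], [11, 14, 0], [22, 28, 0]].
The requested entry is 47.

47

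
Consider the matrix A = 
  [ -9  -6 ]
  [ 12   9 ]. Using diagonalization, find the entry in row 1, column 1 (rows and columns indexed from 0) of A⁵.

Characteristic polynomial: r^2 - 9 = (r - 3)(r + 3), so the eigenvalues are -3, 3.
r=-3: eigenvector (-1, 1).
r=3: eigenvector (1, -2).
P = [[-1, 1], [1, -2]], D = diag(-3, 3), P⁻¹ = [[-2, -1], [-1, -1]].
A⁵ = P·diag(-243, 243)·P⁻¹ = [[-729, -486], [972, 729]].
The requested entry is 729.

729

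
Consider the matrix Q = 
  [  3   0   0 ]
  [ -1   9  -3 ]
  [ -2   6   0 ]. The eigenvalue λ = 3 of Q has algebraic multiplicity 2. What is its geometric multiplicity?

1

Q − 3I = [[0, 0, 0], [-1, 6, -3], [-2, 6, -3]].
This matrix has rank 2, so its null space has dimension 3 − 2 = 1.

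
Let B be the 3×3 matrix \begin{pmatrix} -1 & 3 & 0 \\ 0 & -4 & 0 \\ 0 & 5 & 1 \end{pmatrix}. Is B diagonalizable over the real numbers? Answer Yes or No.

Characteristic polynomial: p(λ) = λ^3 + 4λ^2 - λ - 4 = (λ - 1)(λ + 1)(λ + 4).
All 3 eigenvalues are distinct, so B is diagonalizable.

Yes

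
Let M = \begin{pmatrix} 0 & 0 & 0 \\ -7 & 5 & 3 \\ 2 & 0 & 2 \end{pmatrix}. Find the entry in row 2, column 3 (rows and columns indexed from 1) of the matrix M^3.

117

Characteristic polynomial: s^3 - 7s^2 + 10s = s(s - 5)(s - 2), so the eigenvalues are 0, 2, 5.
s=0: eigenvector (1, 2, -1).
s=5: eigenvector (0, 1, 0).
s=2: eigenvector (0, -1, 1).
P = [[1, 0, 0], [2, 1, -1], [-1, 0, 1]], D = diag(0, 5, 2), P⁻¹ = [[1, 0, 0], [-1, 1, 1], [1, 0, 1]].
M³ = P·diag(0, 125, 8)·P⁻¹ = [[0, 0, 0], [-133, 125, 117], [8, 0, 8]].
The requested entry is 117.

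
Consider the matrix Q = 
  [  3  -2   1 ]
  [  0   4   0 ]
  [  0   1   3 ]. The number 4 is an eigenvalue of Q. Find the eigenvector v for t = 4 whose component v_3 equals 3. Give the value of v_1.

Q − 4I = [[-1, -2, 1], [0, 0, 0], [0, 1, -1]].
Solving (Q − 4I)v = 0 gives the eigenspace spanned by (-3, 3, 3).
With v_3 = 3, v = (-3, 3, 3), so v_1 = -3.

-3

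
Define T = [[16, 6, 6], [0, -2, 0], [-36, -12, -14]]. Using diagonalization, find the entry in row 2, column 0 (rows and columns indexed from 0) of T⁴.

-1440

Characteristic polynomial: λ^3 - 12λ - 16 = (λ - 4)(λ + 2)^2, so the eigenvalues are -2, -2, 4.
λ=-2: eigenvector (1, 0, -3).
λ=-2: eigenvector (-1, 1, 2).
λ=4: eigenvector (1, 0, -2).
P = [[1, -1, 1], [0, 1, 0], [-3, 2, -2]], D = diag(-2, -2, 4), P⁻¹ = [[-2, 0, -1], [0, 1, 0], [3, 1, 1]].
T⁴ = P·diag(16, 16, 256)·P⁻¹ = [[736, 240, 240], [0, 16, 0], [-1440, -480, -464]].
The requested entry is -1440.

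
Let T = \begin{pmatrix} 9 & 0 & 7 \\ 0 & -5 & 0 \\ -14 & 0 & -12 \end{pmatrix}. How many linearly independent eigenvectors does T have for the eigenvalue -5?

2

T + 5I = [[14, 0, 7], [0, 0, 0], [-14, 0, -7]].
This matrix has rank 1, so its null space has dimension 3 − 1 = 2.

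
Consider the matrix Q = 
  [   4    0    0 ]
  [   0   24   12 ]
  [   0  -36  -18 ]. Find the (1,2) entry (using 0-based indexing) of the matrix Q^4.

Characteristic polynomial: s^3 - 10s^2 + 24s = s(s - 6)(s - 4), so the eigenvalues are 0, 4, 6.
s=6: eigenvector (0, 2, -3).
s=0: eigenvector (0, 1, -2).
s=4: eigenvector (1, 0, 0).
P = [[0, 0, 1], [2, 1, 0], [-3, -2, 0]], D = diag(6, 0, 4), P⁻¹ = [[0, 2, 1], [0, -3, -2], [1, 0, 0]].
Q⁴ = P·diag(1296, 0, 256)·P⁻¹ = [[256, 0, 0], [0, 5184, 2592], [0, -7776, -3888]].
The requested entry is 2592.

2592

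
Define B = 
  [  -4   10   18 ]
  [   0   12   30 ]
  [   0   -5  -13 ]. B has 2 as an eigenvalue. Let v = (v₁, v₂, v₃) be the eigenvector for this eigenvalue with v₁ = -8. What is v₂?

B − 2I = [[-6, 10, 18], [0, 10, 30], [0, -5, -15]].
Solving (B − 2I)v = 0 gives the eigenspace spanned by (-8, -12, 4).
With v₁ = -8, v = (-8, -12, 4), so v₂ = -12.

-12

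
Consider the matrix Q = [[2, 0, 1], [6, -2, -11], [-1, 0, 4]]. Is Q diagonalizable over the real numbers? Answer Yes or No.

No

Characteristic polynomial: p(t) = t^3 - 4t^2 - 3t + 18 = (t - 3)^2(t + 2).
t = 3 has algebraic multiplicity 2; rank(Q − 3I) = 2, so geometric multiplicity = 1.
Geometric multiplicity < algebraic multiplicity, so Q is not diagonalizable.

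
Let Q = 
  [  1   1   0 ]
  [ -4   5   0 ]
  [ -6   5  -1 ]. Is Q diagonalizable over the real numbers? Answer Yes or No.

No

Characteristic polynomial: p(λ) = λ^3 - 5λ^2 + 3λ + 9 = (λ - 3)^2(λ + 1).
λ = 3 has algebraic multiplicity 2; rank(Q − 3I) = 2, so geometric multiplicity = 1.
Geometric multiplicity < algebraic multiplicity, so Q is not diagonalizable.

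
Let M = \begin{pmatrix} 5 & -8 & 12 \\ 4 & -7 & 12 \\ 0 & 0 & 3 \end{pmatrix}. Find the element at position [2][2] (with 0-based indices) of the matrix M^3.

Characteristic polynomial: t^3 - t^2 - 9t + 9 = (t - 3)(t - 1)(t + 3), so the eigenvalues are -3, 1, 3.
t=3: eigenvector (2, 2, 1).
t=1: eigenvector (2, 1, 0).
t=-3: eigenvector (-1, -1, 0).
P = [[2, 2, -1], [2, 1, -1], [1, 0, 0]], D = diag(3, 1, -3), P⁻¹ = [[0, 0, 1], [1, -1, 0], [1, -2, 2]].
M³ = P·diag(27, 1, -27)·P⁻¹ = [[29, -56, 108], [28, -55, 108], [0, 0, 27]].
The requested entry is 27.

27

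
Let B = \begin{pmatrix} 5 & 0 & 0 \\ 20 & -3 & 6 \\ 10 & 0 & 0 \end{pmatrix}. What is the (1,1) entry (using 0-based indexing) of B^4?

81

Characteristic polynomial: λ^3 - 2λ^2 - 15λ = λ(λ - 5)(λ + 3), so the eigenvalues are -3, 0, 5.
λ=5: eigenvector (1, 4, 2).
λ=-3: eigenvector (0, 1, 0).
λ=0: eigenvector (0, 2, 1).
P = [[1, 0, 0], [4, 1, 2], [2, 0, 1]], D = diag(5, -3, 0), P⁻¹ = [[1, 0, 0], [0, 1, -2], [-2, 0, 1]].
B⁴ = P·diag(625, 81, 0)·P⁻¹ = [[625, 0, 0], [2500, 81, -162], [1250, 0, 0]].
The requested entry is 81.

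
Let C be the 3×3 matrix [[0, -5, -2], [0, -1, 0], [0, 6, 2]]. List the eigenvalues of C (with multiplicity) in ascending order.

Characteristic polynomial: p(r) = r^3 - r^2 - 2r = r(r - 2)(r + 1).
Roots (with multiplicity): -1, 0, 2.

-1, 0, 2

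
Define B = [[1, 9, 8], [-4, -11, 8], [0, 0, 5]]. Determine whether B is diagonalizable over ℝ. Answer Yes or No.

No

Characteristic polynomial: p(r) = r^3 + 5r^2 - 25r - 125 = (r - 5)(r + 5)^2.
r = -5 has algebraic multiplicity 2; rank(B + 5I) = 2, so geometric multiplicity = 1.
Geometric multiplicity < algebraic multiplicity, so B is not diagonalizable.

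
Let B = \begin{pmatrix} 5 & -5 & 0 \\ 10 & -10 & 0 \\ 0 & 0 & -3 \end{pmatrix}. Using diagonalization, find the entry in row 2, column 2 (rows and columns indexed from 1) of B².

50

Characteristic polynomial: t^3 + 8t^2 + 15t = t(t + 3)(t + 5), so the eigenvalues are -5, -3, 0.
t=-3: eigenvector (0, 0, 1).
t=0: eigenvector (-1, -1, 0).
t=-5: eigenvector (1, 2, 0).
P = [[0, -1, 1], [0, -1, 2], [1, 0, 0]], D = diag(-3, 0, -5), P⁻¹ = [[0, 0, 1], [-2, 1, 0], [-1, 1, 0]].
B² = P·diag(9, 0, 25)·P⁻¹ = [[-25, 25, 0], [-50, 50, 0], [0, 0, 9]].
The requested entry is 50.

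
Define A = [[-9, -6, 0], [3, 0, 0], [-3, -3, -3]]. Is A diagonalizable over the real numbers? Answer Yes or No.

Yes

Characteristic polynomial: p(s) = s^3 + 12s^2 + 45s + 54 = (s + 3)^2(s + 6).
s = -3 has algebraic multiplicity 2; rank(A + 3I) = 1, so geometric multiplicity = 2.
Every eigenvalue has geometric = algebraic multiplicity, so A is diagonalizable.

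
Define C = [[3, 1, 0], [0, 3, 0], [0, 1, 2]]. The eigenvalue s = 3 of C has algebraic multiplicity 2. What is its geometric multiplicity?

1

C − 3I = [[0, 1, 0], [0, 0, 0], [0, 1, -1]].
This matrix has rank 2, so its null space has dimension 3 − 2 = 1.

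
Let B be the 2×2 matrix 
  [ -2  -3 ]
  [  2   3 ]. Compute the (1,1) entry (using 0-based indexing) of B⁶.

3

Characteristic polynomial: λ^2 - λ = λ(λ - 1), so the eigenvalues are 0, 1.
λ=1: eigenvector (-1, 1).
λ=0: eigenvector (3, -2).
P = [[-1, 3], [1, -2]], D = diag(1, 0), P⁻¹ = [[2, 3], [1, 1]].
B⁶ = P·diag(1, 0)·P⁻¹ = [[-2, -3], [2, 3]].
The requested entry is 3.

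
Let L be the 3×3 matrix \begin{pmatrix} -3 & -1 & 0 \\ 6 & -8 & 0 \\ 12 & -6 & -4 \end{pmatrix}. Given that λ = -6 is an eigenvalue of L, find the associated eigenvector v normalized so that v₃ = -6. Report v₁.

-2

L + 6I = [[3, -1, 0], [6, -2, 0], [12, -6, 2]].
Solving (L + 6I)v = 0 gives the eigenspace spanned by (-2, -6, -6).
With v₃ = -6, v = (-2, -6, -6), so v₁ = -2.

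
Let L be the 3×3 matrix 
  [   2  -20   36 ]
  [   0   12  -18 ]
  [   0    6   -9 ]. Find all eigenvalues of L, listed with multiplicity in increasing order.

Characteristic polynomial: p(s) = s^3 - 5s^2 + 6s = s(s - 3)(s - 2).
Roots (with multiplicity): 0, 2, 3.

0, 2, 3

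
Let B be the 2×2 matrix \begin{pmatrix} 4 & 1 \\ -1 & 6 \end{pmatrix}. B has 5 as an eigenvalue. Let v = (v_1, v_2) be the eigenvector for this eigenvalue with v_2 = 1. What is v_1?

B − 5I = [[-1, 1], [-1, 1]].
Solving (B − 5I)v = 0 gives the eigenspace spanned by (1, 1).
With v_2 = 1, v = (1, 1), so v_1 = 1.

1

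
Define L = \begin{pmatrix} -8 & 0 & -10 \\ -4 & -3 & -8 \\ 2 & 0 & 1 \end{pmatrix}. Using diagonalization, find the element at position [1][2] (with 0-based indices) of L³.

-296

Characteristic polynomial: r^3 + 10r^2 + 33r + 36 = (r + 3)^2(r + 4), so the eigenvalues are -4, -3, -3.
r=-4: eigenvector (5, 4, -2).
r=-3: eigenvector (0, 1, 0).
r=-3: eigenvector (-2, -2, 1).
P = [[5, 0, -2], [4, 1, -2], [-2, 0, 1]], D = diag(-4, -3, -3), P⁻¹ = [[1, 0, 2], [0, 1, 2], [2, 0, 5]].
L³ = P·diag(-64, -27, -27)·P⁻¹ = [[-212, 0, -370], [-148, -27, -296], [74, 0, 121]].
The requested entry is -296.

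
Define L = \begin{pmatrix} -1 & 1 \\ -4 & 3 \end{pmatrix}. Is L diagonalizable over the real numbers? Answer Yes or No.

Characteristic polynomial: p(λ) = λ^2 - 2λ + 1 = (λ - 1)^2.
λ = 1 has algebraic multiplicity 2; rank(L − 1I) = 1, so geometric multiplicity = 1.
Geometric multiplicity < algebraic multiplicity, so L is not diagonalizable.

No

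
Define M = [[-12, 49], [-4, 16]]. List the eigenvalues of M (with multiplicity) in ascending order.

2, 2

Characteristic polynomial: p(μ) = μ^2 - 4μ + 4 = (μ - 2)^2.
Roots (with multiplicity): 2, 2.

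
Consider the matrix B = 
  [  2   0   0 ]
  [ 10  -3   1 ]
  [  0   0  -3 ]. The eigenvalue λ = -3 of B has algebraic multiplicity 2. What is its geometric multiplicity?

1

B + 3I = [[5, 0, 0], [10, 0, 1], [0, 0, 0]].
This matrix has rank 2, so its null space has dimension 3 − 2 = 1.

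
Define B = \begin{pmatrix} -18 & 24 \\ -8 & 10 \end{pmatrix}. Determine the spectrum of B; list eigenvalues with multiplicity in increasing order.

-6, -2

Characteristic polynomial: p(t) = t^2 + 8t + 12 = (t + 2)(t + 6).
Roots (with multiplicity): -6, -2.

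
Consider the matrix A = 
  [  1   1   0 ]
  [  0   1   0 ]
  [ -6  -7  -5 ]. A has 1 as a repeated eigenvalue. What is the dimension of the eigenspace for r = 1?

1

A − 1I = [[0, 1, 0], [0, 0, 0], [-6, -7, -6]].
This matrix has rank 2, so its null space has dimension 3 − 2 = 1.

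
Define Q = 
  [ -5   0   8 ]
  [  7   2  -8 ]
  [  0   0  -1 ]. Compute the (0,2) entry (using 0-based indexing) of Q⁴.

Characteristic polynomial: λ^3 + 4λ^2 - 7λ - 10 = (λ - 2)(λ + 1)(λ + 5), so the eigenvalues are -5, -1, 2.
λ=-5: eigenvector (1, -1, 0).
λ=2: eigenvector (0, 1, 0).
λ=-1: eigenvector (2, -2, 1).
P = [[1, 0, 2], [-1, 1, -2], [0, 0, 1]], D = diag(-5, 2, -1), P⁻¹ = [[1, 0, -2], [1, 1, 0], [0, 0, 1]].
Q⁴ = P·diag(625, 16, 1)·P⁻¹ = [[625, 0, -1248], [-609, 16, 1248], [0, 0, 1]].
The requested entry is -1248.

-1248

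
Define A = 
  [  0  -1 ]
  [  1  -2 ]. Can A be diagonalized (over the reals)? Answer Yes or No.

Characteristic polynomial: p(t) = t^2 + 2t + 1 = (t + 1)^2.
t = -1 has algebraic multiplicity 2; rank(A + 1I) = 1, so geometric multiplicity = 1.
Geometric multiplicity < algebraic multiplicity, so A is not diagonalizable.

No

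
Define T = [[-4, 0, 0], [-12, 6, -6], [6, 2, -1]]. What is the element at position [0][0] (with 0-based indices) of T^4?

Characteristic polynomial: r^3 - r^2 - 14r + 24 = (r - 3)(r - 2)(r + 4), so the eigenvalues are -4, 2, 3.
r=-4: eigenvector (1, 0, -2).
r=2: eigenvector (0, -3, -2).
r=3: eigenvector (0, 2, 1).
P = [[1, 0, 0], [0, -3, 2], [-2, -2, 1]], D = diag(-4, 2, 3), P⁻¹ = [[1, 0, 0], [-4, 1, -2], [-6, 2, -3]].
T⁴ = P·diag(256, 16, 81)·P⁻¹ = [[256, 0, 0], [-780, 276, -390], [-870, 130, -179]].
The requested entry is 256.

256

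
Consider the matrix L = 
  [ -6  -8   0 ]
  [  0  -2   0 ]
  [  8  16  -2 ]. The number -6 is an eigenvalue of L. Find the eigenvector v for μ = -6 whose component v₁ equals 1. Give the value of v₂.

0

L + 6I = [[0, -8, 0], [0, 4, 0], [8, 16, 4]].
Solving (L + 6I)v = 0 gives the eigenspace spanned by (1, 0, -2).
With v₁ = 1, v = (1, 0, -2), so v₂ = 0.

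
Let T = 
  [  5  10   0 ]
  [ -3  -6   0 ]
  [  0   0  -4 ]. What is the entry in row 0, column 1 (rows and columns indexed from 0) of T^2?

-10

Characteristic polynomial: λ^3 + 5λ^2 + 4λ = λ(λ + 1)(λ + 4), so the eigenvalues are -4, -1, 0.
λ=-1: eigenvector (5, -3, 0).
λ=-4: eigenvector (0, 0, 1).
λ=0: eigenvector (2, -1, 0).
P = [[5, 0, 2], [-3, 0, -1], [0, 1, 0]], D = diag(-1, -4, 0), P⁻¹ = [[-1, -2, 0], [0, 0, 1], [3, 5, 0]].
T² = P·diag(1, 16, 0)·P⁻¹ = [[-5, -10, 0], [3, 6, 0], [0, 0, 16]].
The requested entry is -10.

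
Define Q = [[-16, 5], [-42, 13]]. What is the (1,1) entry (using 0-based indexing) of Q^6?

-881

Characteristic polynomial: r^2 + 3r + 2 = (r + 1)(r + 2), so the eigenvalues are -2, -1.
r=-1: eigenvector (1, 3).
r=-2: eigenvector (-5, -14).
P = [[1, -5], [3, -14]], D = diag(-1, -2), P⁻¹ = [[-14, 5], [-3, 1]].
Q⁶ = P·diag(1, 64)·P⁻¹ = [[946, -315], [2646, -881]].
The requested entry is -881.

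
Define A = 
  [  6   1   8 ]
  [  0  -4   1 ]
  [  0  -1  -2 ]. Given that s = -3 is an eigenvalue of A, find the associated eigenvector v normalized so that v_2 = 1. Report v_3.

1

A + 3I = [[9, 1, 8], [0, -1, 1], [0, -1, 1]].
Solving (A + 3I)v = 0 gives the eigenspace spanned by (-1, 1, 1).
With v_2 = 1, v = (-1, 1, 1), so v_3 = 1.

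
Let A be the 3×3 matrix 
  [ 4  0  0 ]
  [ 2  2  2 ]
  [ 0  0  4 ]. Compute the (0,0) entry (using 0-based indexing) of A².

Characteristic polynomial: λ^3 - 10λ^2 + 32λ - 32 = (λ - 4)^2(λ - 2), so the eigenvalues are 2, 4, 4.
λ=2: eigenvector (0, 1, 0).
λ=4: eigenvector (1, 0, -1).
λ=4: eigenvector (0, 1, 1).
P = [[0, 1, 0], [1, 0, 1], [0, -1, 1]], D = diag(2, 4, 4), P⁻¹ = [[-1, 1, -1], [1, 0, 0], [1, 0, 1]].
A² = P·diag(4, 16, 16)·P⁻¹ = [[16, 0, 0], [12, 4, 12], [0, 0, 16]].
The requested entry is 16.

16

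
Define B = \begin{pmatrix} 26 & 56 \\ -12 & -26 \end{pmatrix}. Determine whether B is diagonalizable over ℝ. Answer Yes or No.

Yes

Characteristic polynomial: p(r) = r^2 - 4 = (r - 2)(r + 2).
All 2 eigenvalues are distinct, so B is diagonalizable.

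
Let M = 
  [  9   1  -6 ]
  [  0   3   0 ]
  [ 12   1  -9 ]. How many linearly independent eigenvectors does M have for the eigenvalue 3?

M − 3I = [[6, 1, -6], [0, 0, 0], [12, 1, -12]].
This matrix has rank 2, so its null space has dimension 3 − 2 = 1.

1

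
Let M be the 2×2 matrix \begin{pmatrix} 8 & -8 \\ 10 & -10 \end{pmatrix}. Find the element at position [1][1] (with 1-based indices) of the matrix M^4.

Characteristic polynomial: λ^2 + 2λ = λ(λ + 2), so the eigenvalues are -2, 0.
λ=0: eigenvector (1, 1).
λ=-2: eigenvector (4, 5).
P = [[1, 4], [1, 5]], D = diag(0, -2), P⁻¹ = [[5, -4], [-1, 1]].
M⁴ = P·diag(0, 16)·P⁻¹ = [[-64, 64], [-80, 80]].
The requested entry is -64.

-64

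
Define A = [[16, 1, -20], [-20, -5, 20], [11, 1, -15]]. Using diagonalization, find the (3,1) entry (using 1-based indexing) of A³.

311

Characteristic polynomial: s^3 + 4s^2 - 25s - 100 = (s - 5)(s + 4)(s + 5), so the eigenvalues are -5, -4, 5.
s=-4: eigenvector (1, 0, 1).
s=-5: eigenvector (-1, 1, -1).
s=5: eigenvector (-2, 2, -1).
P = [[1, -1, -2], [0, 1, 2], [1, -1, -1]], D = diag(-4, -5, 5), P⁻¹ = [[1, 1, 0], [2, 1, -2], [-1, 0, 1]].
A³ = P·diag(-64, -125, 125)·P⁻¹ = [[436, 61, -500], [-500, -125, 500], [311, 61, -375]].
The requested entry is 311.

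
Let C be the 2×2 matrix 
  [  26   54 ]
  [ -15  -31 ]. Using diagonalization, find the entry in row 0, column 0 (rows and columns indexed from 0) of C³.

566

Characteristic polynomial: s^2 + 5s + 4 = (s + 1)(s + 4), so the eigenvalues are -4, -1.
s=-1: eigenvector (-2, 1).
s=-4: eigenvector (-9, 5).
P = [[-2, -9], [1, 5]], D = diag(-1, -4), P⁻¹ = [[-5, -9], [1, 2]].
C³ = P·diag(-1, -64)·P⁻¹ = [[566, 1134], [-315, -631]].
The requested entry is 566.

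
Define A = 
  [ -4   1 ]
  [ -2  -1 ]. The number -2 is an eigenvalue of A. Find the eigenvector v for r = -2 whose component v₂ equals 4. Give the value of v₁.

2

A + 2I = [[-2, 1], [-2, 1]].
Solving (A + 2I)v = 0 gives the eigenspace spanned by (2, 4).
With v₂ = 4, v = (2, 4), so v₁ = 2.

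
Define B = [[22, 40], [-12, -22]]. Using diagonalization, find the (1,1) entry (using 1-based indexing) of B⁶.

64

Characteristic polynomial: μ^2 - 4 = (μ - 2)(μ + 2), so the eigenvalues are -2, 2.
μ=2: eigenvector (-2, 1).
μ=-2: eigenvector (-5, 3).
P = [[-2, -5], [1, 3]], D = diag(2, -2), P⁻¹ = [[-3, -5], [1, 2]].
B⁶ = P·diag(64, 64)·P⁻¹ = [[64, 0], [0, 64]].
The requested entry is 64.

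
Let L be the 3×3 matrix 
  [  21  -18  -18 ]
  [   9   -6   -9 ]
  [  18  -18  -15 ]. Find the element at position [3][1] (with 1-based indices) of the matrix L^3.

486

Characteristic polynomial: t^3 - 27t + 54 = (t - 3)^2(t + 6), so the eigenvalues are -6, 3, 3.
t=3: eigenvector (1, 0, 1).
t=-6: eigenvector (2, 1, 2).
t=3: eigenvector (-2, -1, -1).
P = [[1, 2, -2], [0, 1, -1], [1, 2, -1]], D = diag(3, -6, 3), P⁻¹ = [[1, -2, 0], [-1, 1, 1], [-1, 0, 1]].
L³ = P·diag(27, -216, 27)·P⁻¹ = [[513, -486, -486], [243, -216, -243], [486, -486, -459]].
The requested entry is 486.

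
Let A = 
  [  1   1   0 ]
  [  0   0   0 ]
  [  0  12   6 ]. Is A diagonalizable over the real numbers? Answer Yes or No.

Yes

Characteristic polynomial: p(r) = r^3 - 7r^2 + 6r = r(r - 6)(r - 1).
All 3 eigenvalues are distinct, so A is diagonalizable.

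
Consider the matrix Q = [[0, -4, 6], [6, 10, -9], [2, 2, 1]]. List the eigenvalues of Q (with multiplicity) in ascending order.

Characteristic polynomial: p(λ) = λ^3 - 11λ^2 + 40λ - 48 = (λ - 4)^2(λ - 3).
Roots (with multiplicity): 3, 4, 4.

3, 4, 4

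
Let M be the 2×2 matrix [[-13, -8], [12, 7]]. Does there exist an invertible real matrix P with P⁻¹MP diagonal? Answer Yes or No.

Yes

Characteristic polynomial: p(r) = r^2 + 6r + 5 = (r + 1)(r + 5).
All 2 eigenvalues are distinct, so M is diagonalizable.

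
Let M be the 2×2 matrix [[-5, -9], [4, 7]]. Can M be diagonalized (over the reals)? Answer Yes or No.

No

Characteristic polynomial: p(t) = t^2 - 2t + 1 = (t - 1)^2.
t = 1 has algebraic multiplicity 2; rank(M − 1I) = 1, so geometric multiplicity = 1.
Geometric multiplicity < algebraic multiplicity, so M is not diagonalizable.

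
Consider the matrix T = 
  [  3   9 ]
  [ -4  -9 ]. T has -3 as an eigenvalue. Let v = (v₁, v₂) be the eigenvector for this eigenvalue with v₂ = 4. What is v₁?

T + 3I = [[6, 9], [-4, -6]].
Solving (T + 3I)v = 0 gives the eigenspace spanned by (-6, 4).
With v₂ = 4, v = (-6, 4), so v₁ = -6.

-6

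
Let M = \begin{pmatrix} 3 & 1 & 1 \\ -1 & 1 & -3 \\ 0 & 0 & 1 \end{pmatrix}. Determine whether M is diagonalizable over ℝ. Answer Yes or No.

No

Characteristic polynomial: p(μ) = μ^3 - 5μ^2 + 8μ - 4 = (μ - 2)^2(μ - 1).
μ = 2 has algebraic multiplicity 2; rank(M − 2I) = 2, so geometric multiplicity = 1.
Geometric multiplicity < algebraic multiplicity, so M is not diagonalizable.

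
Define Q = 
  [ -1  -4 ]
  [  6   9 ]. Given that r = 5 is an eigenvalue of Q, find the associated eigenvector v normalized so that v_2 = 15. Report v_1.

-10

Q − 5I = [[-6, -4], [6, 4]].
Solving (Q − 5I)v = 0 gives the eigenspace spanned by (-10, 15).
With v_2 = 15, v = (-10, 15), so v_1 = -10.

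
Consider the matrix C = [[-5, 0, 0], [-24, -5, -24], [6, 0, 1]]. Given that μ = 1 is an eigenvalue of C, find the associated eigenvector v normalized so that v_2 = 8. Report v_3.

C − 1I = [[-6, 0, 0], [-24, -6, -24], [6, 0, 0]].
Solving (C − 1I)v = 0 gives the eigenspace spanned by (0, 8, -2).
With v_2 = 8, v = (0, 8, -2), so v_3 = -2.

-2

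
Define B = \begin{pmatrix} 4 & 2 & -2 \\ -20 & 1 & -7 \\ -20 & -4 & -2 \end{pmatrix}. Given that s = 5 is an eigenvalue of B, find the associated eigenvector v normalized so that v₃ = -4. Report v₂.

B − 5I = [[-1, 2, -2], [-20, -4, -7], [-20, -4, -7]].
Solving (B − 5I)v = 0 gives the eigenspace spanned by (2, -3, -4).
With v₃ = -4, v = (2, -3, -4), so v₂ = -3.

-3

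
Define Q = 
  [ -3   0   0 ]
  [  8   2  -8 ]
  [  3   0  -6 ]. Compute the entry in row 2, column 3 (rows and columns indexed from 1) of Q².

Characteristic polynomial: s^3 + 7s^2 - 36 = (s - 2)(s + 3)(s + 6), so the eigenvalues are -6, -3, 2.
s=-3: eigenvector (1, 0, 1).
s=2: eigenvector (0, 1, 0).
s=-6: eigenvector (0, 1, 1).
P = [[1, 0, 0], [0, 1, 1], [1, 0, 1]], D = diag(-3, 2, -6), P⁻¹ = [[1, 0, 0], [1, 1, -1], [-1, 0, 1]].
Q² = P·diag(9, 4, 36)·P⁻¹ = [[9, 0, 0], [-32, 4, 32], [-27, 0, 36]].
The requested entry is 32.

32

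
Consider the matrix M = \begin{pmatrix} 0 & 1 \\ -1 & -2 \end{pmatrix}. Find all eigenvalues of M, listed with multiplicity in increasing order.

-1, -1

Characteristic polynomial: p(s) = s^2 + 2s + 1 = (s + 1)^2.
Roots (with multiplicity): -1, -1.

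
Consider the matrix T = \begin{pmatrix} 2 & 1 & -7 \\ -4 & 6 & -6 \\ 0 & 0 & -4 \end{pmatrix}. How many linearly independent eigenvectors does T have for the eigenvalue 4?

1

T − 4I = [[-2, 1, -7], [-4, 2, -6], [0, 0, -8]].
This matrix has rank 2, so its null space has dimension 3 − 2 = 1.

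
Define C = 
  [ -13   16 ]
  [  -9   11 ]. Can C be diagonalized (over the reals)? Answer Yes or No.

Characteristic polynomial: p(r) = r^2 + 2r + 1 = (r + 1)^2.
r = -1 has algebraic multiplicity 2; rank(C + 1I) = 1, so geometric multiplicity = 1.
Geometric multiplicity < algebraic multiplicity, so C is not diagonalizable.

No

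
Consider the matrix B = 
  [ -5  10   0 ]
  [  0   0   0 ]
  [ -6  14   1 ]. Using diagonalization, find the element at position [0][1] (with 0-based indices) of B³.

250

Characteristic polynomial: μ^3 + 4μ^2 - 5μ = μ(μ - 1)(μ + 5), so the eigenvalues are -5, 0, 1.
μ=-5: eigenvector (1, 0, 1).
μ=0: eigenvector (2, 1, -2).
μ=1: eigenvector (0, 0, 1).
P = [[1, 2, 0], [0, 1, 0], [1, -2, 1]], D = diag(-5, 0, 1), P⁻¹ = [[1, -2, 0], [0, 1, 0], [-1, 4, 1]].
B³ = P·diag(-125, 0, 1)·P⁻¹ = [[-125, 250, 0], [0, 0, 0], [-126, 254, 1]].
The requested entry is 250.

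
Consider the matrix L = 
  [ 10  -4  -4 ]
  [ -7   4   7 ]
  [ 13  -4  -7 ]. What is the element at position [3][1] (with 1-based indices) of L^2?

Characteristic polynomial: λ^3 - 7λ^2 - 6λ + 72 = (λ - 6)(λ - 4)(λ + 3), so the eigenvalues are -3, 4, 6.
λ=-3: eigenvector (0, -1, 1).
λ=4: eigenvector (2, 1, 2).
λ=6: eigenvector (1, 0, 1).
P = [[0, 2, 1], [-1, 1, 0], [1, 2, 1]], D = diag(-3, 4, 6), P⁻¹ = [[-1, 0, 1], [-1, 1, 1], [3, -2, -2]].
L² = P·diag(9, 16, 36)·P⁻¹ = [[76, -40, -40], [-7, 16, 7], [67, -40, -31]].
The requested entry is 67.

67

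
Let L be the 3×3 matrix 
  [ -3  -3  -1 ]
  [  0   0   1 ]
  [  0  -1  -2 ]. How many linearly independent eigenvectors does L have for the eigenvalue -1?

1

L + 1I = [[-2, -3, -1], [0, 1, 1], [0, -1, -1]].
This matrix has rank 2, so its null space has dimension 3 − 2 = 1.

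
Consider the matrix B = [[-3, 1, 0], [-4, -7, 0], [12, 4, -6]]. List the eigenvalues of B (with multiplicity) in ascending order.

-6, -5, -5

Characteristic polynomial: p(r) = r^3 + 16r^2 + 85r + 150 = (r + 5)^2(r + 6).
Roots (with multiplicity): -6, -5, -5.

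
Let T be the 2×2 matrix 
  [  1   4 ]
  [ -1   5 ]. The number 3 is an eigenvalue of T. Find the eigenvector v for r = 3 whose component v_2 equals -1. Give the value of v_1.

-2

T − 3I = [[-2, 4], [-1, 2]].
Solving (T − 3I)v = 0 gives the eigenspace spanned by (-2, -1).
With v_2 = -1, v = (-2, -1), so v_1 = -2.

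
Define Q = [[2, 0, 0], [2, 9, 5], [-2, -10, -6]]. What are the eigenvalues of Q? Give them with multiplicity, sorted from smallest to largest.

Characteristic polynomial: p(r) = r^3 - 5r^2 + 2r + 8 = (r - 4)(r - 2)(r + 1).
Roots (with multiplicity): -1, 2, 4.

-1, 2, 4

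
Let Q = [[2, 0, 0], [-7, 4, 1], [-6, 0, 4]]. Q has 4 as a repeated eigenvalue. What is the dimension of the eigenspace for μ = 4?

1

Q − 4I = [[-2, 0, 0], [-7, 0, 1], [-6, 0, 0]].
This matrix has rank 2, so its null space has dimension 3 − 2 = 1.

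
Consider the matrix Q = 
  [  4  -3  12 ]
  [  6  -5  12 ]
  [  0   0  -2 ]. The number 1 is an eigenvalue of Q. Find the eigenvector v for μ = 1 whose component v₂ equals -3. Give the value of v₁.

Q − 1I = [[3, -3, 12], [6, -6, 12], [0, 0, -3]].
Solving (Q − 1I)v = 0 gives the eigenspace spanned by (-3, -3, 0).
With v₂ = -3, v = (-3, -3, 0), so v₁ = -3.

-3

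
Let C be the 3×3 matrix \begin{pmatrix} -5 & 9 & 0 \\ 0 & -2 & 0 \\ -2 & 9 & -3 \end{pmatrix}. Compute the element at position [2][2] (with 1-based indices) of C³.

Characteristic polynomial: μ^3 + 10μ^2 + 31μ + 30 = (μ + 2)(μ + 3)(μ + 5), so the eigenvalues are -5, -3, -2.
μ=-5: eigenvector (1, 0, 1).
μ=-3: eigenvector (0, 0, 1).
μ=-2: eigenvector (3, 1, 3).
P = [[1, 0, 3], [0, 0, 1], [1, 1, 3]], D = diag(-5, -3, -2), P⁻¹ = [[1, -3, 0], [-1, 0, 1], [0, 1, 0]].
C³ = P·diag(-125, -27, -8)·P⁻¹ = [[-125, 351, 0], [0, -8, 0], [-98, 351, -27]].
The requested entry is -8.

-8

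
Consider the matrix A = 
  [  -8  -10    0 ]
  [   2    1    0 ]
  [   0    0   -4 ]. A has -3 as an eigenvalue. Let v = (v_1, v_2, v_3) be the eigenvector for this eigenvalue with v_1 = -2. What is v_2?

A + 3I = [[-5, -10, 0], [2, 4, 0], [0, 0, -1]].
Solving (A + 3I)v = 0 gives the eigenspace spanned by (-2, 1, 0).
With v_1 = -2, v = (-2, 1, 0), so v_2 = 1.

1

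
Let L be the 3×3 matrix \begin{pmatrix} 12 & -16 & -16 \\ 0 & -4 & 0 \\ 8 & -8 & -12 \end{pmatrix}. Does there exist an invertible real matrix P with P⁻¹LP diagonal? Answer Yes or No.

Yes

Characteristic polynomial: p(t) = t^3 + 4t^2 - 16t - 64 = (t - 4)(t + 4)^2.
t = -4 has algebraic multiplicity 2; rank(L + 4I) = 1, so geometric multiplicity = 2.
Every eigenvalue has geometric = algebraic multiplicity, so L is diagonalizable.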